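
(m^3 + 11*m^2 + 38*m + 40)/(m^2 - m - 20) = (m^2 + 7*m + 10)/(m - 5)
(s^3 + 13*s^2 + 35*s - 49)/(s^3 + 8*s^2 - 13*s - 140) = (s^2 + 6*s - 7)/(s^2 + s - 20)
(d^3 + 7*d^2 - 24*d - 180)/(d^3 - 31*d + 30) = (d + 6)/(d - 1)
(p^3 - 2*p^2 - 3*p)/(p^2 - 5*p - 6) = p*(p - 3)/(p - 6)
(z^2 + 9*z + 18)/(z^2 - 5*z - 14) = (z^2 + 9*z + 18)/(z^2 - 5*z - 14)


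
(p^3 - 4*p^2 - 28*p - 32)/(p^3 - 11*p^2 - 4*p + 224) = (p^2 + 4*p + 4)/(p^2 - 3*p - 28)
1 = 1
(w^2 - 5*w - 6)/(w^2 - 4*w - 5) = (w - 6)/(w - 5)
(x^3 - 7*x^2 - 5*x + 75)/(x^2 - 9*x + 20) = (x^2 - 2*x - 15)/(x - 4)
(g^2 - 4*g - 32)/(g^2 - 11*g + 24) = (g + 4)/(g - 3)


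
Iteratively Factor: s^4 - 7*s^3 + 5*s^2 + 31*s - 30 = (s - 1)*(s^3 - 6*s^2 - s + 30) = (s - 5)*(s - 1)*(s^2 - s - 6) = (s - 5)*(s - 3)*(s - 1)*(s + 2)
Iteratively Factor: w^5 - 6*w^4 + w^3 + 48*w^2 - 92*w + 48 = (w + 3)*(w^4 - 9*w^3 + 28*w^2 - 36*w + 16) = (w - 2)*(w + 3)*(w^3 - 7*w^2 + 14*w - 8) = (w - 2)*(w - 1)*(w + 3)*(w^2 - 6*w + 8) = (w - 4)*(w - 2)*(w - 1)*(w + 3)*(w - 2)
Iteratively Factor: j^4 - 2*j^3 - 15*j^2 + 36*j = (j + 4)*(j^3 - 6*j^2 + 9*j) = (j - 3)*(j + 4)*(j^2 - 3*j) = j*(j - 3)*(j + 4)*(j - 3)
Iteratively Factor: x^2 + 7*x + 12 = (x + 3)*(x + 4)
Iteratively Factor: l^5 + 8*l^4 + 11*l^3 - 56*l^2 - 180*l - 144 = (l - 3)*(l^4 + 11*l^3 + 44*l^2 + 76*l + 48) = (l - 3)*(l + 2)*(l^3 + 9*l^2 + 26*l + 24) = (l - 3)*(l + 2)^2*(l^2 + 7*l + 12) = (l - 3)*(l + 2)^2*(l + 4)*(l + 3)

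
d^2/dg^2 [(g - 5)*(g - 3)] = 2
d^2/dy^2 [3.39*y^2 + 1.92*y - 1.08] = 6.78000000000000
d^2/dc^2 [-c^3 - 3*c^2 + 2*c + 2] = -6*c - 6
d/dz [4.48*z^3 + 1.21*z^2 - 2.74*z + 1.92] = 13.44*z^2 + 2.42*z - 2.74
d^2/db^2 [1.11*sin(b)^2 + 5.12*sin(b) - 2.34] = -5.12*sin(b) + 2.22*cos(2*b)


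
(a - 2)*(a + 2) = a^2 - 4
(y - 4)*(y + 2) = y^2 - 2*y - 8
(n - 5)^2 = n^2 - 10*n + 25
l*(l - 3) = l^2 - 3*l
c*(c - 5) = c^2 - 5*c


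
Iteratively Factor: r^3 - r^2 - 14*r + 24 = (r - 2)*(r^2 + r - 12) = (r - 3)*(r - 2)*(r + 4)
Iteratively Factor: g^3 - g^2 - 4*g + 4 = (g - 2)*(g^2 + g - 2) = (g - 2)*(g + 2)*(g - 1)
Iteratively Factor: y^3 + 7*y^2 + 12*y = (y)*(y^2 + 7*y + 12) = y*(y + 3)*(y + 4)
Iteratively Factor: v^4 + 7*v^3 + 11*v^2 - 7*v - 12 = (v - 1)*(v^3 + 8*v^2 + 19*v + 12) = (v - 1)*(v + 1)*(v^2 + 7*v + 12) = (v - 1)*(v + 1)*(v + 4)*(v + 3)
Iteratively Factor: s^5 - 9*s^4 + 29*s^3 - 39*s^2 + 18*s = (s - 1)*(s^4 - 8*s^3 + 21*s^2 - 18*s) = (s - 3)*(s - 1)*(s^3 - 5*s^2 + 6*s) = s*(s - 3)*(s - 1)*(s^2 - 5*s + 6) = s*(s - 3)^2*(s - 1)*(s - 2)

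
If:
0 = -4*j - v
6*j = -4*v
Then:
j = 0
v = 0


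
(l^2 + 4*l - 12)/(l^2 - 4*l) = (l^2 + 4*l - 12)/(l*(l - 4))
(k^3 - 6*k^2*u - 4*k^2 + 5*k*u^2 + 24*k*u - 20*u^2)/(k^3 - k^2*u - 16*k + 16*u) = (k - 5*u)/(k + 4)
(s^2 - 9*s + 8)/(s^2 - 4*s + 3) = (s - 8)/(s - 3)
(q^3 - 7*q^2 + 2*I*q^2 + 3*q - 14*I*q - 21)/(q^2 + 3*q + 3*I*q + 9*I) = (q^2 - q*(7 + I) + 7*I)/(q + 3)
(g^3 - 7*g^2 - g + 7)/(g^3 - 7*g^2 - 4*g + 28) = (g^2 - 1)/(g^2 - 4)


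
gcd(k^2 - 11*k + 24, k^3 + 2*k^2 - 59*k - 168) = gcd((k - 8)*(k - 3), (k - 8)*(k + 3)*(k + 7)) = k - 8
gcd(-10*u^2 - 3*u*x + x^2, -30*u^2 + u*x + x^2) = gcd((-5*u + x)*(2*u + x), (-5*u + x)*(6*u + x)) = -5*u + x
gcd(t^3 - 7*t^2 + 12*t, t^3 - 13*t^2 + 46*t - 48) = t - 3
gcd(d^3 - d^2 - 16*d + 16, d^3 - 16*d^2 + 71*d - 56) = d - 1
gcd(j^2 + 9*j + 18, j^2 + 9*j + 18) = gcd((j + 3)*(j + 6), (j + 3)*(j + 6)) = j^2 + 9*j + 18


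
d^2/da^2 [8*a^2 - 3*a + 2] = 16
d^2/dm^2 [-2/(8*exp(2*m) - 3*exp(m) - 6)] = 2*(2*(16*exp(m) - 3)^2*exp(m) + (32*exp(m) - 3)*(-8*exp(2*m) + 3*exp(m) + 6))*exp(m)/(-8*exp(2*m) + 3*exp(m) + 6)^3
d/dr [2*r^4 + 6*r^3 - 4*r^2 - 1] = 2*r*(4*r^2 + 9*r - 4)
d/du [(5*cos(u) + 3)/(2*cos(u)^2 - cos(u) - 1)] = (-10*sin(u)^2 + 12*cos(u) + 12)*sin(u)/(cos(u) - cos(2*u))^2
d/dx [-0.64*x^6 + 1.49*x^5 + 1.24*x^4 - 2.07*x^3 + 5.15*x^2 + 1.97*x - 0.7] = -3.84*x^5 + 7.45*x^4 + 4.96*x^3 - 6.21*x^2 + 10.3*x + 1.97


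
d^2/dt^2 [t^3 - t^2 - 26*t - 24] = 6*t - 2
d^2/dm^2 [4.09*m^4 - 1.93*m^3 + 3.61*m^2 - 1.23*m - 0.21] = 49.08*m^2 - 11.58*m + 7.22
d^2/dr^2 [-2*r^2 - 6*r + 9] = -4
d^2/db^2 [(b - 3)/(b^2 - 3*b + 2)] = 2*(3*(2 - b)*(b^2 - 3*b + 2) + (b - 3)*(2*b - 3)^2)/(b^2 - 3*b + 2)^3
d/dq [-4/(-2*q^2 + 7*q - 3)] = 4*(7 - 4*q)/(2*q^2 - 7*q + 3)^2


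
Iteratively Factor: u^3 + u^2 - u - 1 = (u + 1)*(u^2 - 1) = (u - 1)*(u + 1)*(u + 1)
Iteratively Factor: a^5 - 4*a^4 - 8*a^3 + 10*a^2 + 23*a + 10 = (a - 5)*(a^4 + a^3 - 3*a^2 - 5*a - 2) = (a - 5)*(a + 1)*(a^3 - 3*a - 2) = (a - 5)*(a - 2)*(a + 1)*(a^2 + 2*a + 1) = (a - 5)*(a - 2)*(a + 1)^2*(a + 1)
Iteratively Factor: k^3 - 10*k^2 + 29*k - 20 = (k - 1)*(k^2 - 9*k + 20) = (k - 5)*(k - 1)*(k - 4)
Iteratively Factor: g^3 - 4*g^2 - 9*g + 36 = (g + 3)*(g^2 - 7*g + 12) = (g - 3)*(g + 3)*(g - 4)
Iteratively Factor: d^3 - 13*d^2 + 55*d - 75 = (d - 5)*(d^2 - 8*d + 15) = (d - 5)*(d - 3)*(d - 5)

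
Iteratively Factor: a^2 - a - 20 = (a + 4)*(a - 5)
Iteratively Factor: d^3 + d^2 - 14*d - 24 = (d + 3)*(d^2 - 2*d - 8) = (d - 4)*(d + 3)*(d + 2)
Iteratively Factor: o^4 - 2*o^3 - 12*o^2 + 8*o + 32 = (o - 4)*(o^3 + 2*o^2 - 4*o - 8) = (o - 4)*(o - 2)*(o^2 + 4*o + 4) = (o - 4)*(o - 2)*(o + 2)*(o + 2)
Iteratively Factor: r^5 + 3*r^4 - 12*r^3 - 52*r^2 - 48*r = (r)*(r^4 + 3*r^3 - 12*r^2 - 52*r - 48) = r*(r + 3)*(r^3 - 12*r - 16) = r*(r - 4)*(r + 3)*(r^2 + 4*r + 4) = r*(r - 4)*(r + 2)*(r + 3)*(r + 2)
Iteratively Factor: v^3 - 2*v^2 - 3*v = (v)*(v^2 - 2*v - 3) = v*(v - 3)*(v + 1)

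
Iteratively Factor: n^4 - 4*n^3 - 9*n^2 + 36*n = (n - 4)*(n^3 - 9*n) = (n - 4)*(n - 3)*(n^2 + 3*n) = (n - 4)*(n - 3)*(n + 3)*(n)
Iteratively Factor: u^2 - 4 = (u - 2)*(u + 2)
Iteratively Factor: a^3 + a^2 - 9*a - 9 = (a - 3)*(a^2 + 4*a + 3) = (a - 3)*(a + 3)*(a + 1)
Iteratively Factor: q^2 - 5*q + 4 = (q - 1)*(q - 4)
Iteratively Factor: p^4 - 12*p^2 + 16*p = (p)*(p^3 - 12*p + 16) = p*(p + 4)*(p^2 - 4*p + 4) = p*(p - 2)*(p + 4)*(p - 2)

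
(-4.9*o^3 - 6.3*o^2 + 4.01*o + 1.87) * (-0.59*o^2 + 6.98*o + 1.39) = 2.891*o^5 - 30.485*o^4 - 53.1509*o^3 + 18.1295*o^2 + 18.6265*o + 2.5993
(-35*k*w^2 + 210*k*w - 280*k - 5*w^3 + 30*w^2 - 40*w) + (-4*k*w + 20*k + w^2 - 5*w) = -35*k*w^2 + 206*k*w - 260*k - 5*w^3 + 31*w^2 - 45*w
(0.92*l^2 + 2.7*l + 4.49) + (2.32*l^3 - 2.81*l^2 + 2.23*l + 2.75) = 2.32*l^3 - 1.89*l^2 + 4.93*l + 7.24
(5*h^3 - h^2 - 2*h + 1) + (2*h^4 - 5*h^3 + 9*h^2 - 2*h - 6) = 2*h^4 + 8*h^2 - 4*h - 5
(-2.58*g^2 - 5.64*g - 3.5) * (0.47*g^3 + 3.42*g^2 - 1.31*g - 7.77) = -1.2126*g^5 - 11.4744*g^4 - 17.554*g^3 + 15.465*g^2 + 48.4078*g + 27.195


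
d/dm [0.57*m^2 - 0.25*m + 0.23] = 1.14*m - 0.25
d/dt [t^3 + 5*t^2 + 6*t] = 3*t^2 + 10*t + 6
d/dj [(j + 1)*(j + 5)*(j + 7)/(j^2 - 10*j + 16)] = (j^4 - 20*j^3 - 129*j^2 + 346*j + 1102)/(j^4 - 20*j^3 + 132*j^2 - 320*j + 256)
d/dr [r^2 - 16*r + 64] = 2*r - 16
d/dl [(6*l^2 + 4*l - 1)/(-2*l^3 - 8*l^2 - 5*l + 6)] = (12*l^4 + 16*l^3 - 4*l^2 + 56*l + 19)/(4*l^6 + 32*l^5 + 84*l^4 + 56*l^3 - 71*l^2 - 60*l + 36)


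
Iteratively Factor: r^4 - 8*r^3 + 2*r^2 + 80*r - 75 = (r - 5)*(r^3 - 3*r^2 - 13*r + 15) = (r - 5)*(r - 1)*(r^2 - 2*r - 15) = (r - 5)*(r - 1)*(r + 3)*(r - 5)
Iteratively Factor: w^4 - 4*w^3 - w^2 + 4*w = (w - 1)*(w^3 - 3*w^2 - 4*w) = w*(w - 1)*(w^2 - 3*w - 4) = w*(w - 4)*(w - 1)*(w + 1)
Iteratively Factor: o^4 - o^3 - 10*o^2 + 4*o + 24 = (o + 2)*(o^3 - 3*o^2 - 4*o + 12) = (o - 2)*(o + 2)*(o^2 - o - 6) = (o - 3)*(o - 2)*(o + 2)*(o + 2)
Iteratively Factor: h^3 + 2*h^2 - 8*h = (h)*(h^2 + 2*h - 8) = h*(h - 2)*(h + 4)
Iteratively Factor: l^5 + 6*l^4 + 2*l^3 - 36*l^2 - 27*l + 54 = (l - 1)*(l^4 + 7*l^3 + 9*l^2 - 27*l - 54) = (l - 1)*(l + 3)*(l^3 + 4*l^2 - 3*l - 18) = (l - 1)*(l + 3)^2*(l^2 + l - 6) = (l - 2)*(l - 1)*(l + 3)^2*(l + 3)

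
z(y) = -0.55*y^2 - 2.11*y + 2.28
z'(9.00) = -12.01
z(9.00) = -61.26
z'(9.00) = -12.01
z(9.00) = -61.26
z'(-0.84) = -1.19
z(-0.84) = 3.66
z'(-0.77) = -1.26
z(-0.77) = 3.58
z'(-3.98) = 2.27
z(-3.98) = 1.97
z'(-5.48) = 3.92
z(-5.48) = -2.67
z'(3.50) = -5.96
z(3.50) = -11.84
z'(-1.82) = -0.11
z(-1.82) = 4.30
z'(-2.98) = 1.17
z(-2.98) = 3.68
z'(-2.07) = 0.17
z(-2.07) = 4.29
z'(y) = -1.1*y - 2.11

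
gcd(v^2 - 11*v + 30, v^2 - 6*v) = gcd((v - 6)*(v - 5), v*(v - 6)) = v - 6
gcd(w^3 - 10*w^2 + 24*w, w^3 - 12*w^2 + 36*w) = w^2 - 6*w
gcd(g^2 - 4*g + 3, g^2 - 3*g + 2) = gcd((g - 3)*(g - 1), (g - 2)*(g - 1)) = g - 1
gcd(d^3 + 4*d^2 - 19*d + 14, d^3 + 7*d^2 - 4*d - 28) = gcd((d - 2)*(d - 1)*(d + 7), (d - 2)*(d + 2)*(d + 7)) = d^2 + 5*d - 14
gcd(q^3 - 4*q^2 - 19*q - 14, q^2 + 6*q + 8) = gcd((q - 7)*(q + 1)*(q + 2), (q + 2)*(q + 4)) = q + 2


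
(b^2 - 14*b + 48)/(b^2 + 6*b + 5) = (b^2 - 14*b + 48)/(b^2 + 6*b + 5)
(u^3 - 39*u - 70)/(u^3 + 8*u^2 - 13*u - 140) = (u^2 - 5*u - 14)/(u^2 + 3*u - 28)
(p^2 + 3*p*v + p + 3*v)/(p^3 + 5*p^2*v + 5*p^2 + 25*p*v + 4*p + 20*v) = (p + 3*v)/(p^2 + 5*p*v + 4*p + 20*v)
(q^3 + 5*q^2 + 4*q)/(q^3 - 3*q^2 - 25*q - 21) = q*(q + 4)/(q^2 - 4*q - 21)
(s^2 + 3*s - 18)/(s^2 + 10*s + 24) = (s - 3)/(s + 4)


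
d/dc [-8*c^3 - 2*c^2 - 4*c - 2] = -24*c^2 - 4*c - 4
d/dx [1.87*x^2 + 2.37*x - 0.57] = 3.74*x + 2.37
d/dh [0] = 0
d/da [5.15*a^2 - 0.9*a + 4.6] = 10.3*a - 0.9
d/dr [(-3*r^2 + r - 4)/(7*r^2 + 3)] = (-7*r^2 + 38*r + 3)/(49*r^4 + 42*r^2 + 9)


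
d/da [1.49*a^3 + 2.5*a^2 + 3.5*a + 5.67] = 4.47*a^2 + 5.0*a + 3.5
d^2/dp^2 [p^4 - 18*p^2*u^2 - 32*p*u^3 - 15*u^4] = 12*p^2 - 36*u^2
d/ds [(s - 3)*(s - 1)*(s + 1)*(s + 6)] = 4*s^3 + 9*s^2 - 38*s - 3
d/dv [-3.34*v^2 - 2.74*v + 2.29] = -6.68*v - 2.74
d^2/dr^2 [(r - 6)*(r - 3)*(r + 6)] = 6*r - 6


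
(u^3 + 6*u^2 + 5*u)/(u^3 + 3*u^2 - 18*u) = (u^2 + 6*u + 5)/(u^2 + 3*u - 18)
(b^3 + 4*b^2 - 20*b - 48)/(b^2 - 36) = (b^2 - 2*b - 8)/(b - 6)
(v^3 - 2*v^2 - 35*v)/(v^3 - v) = (v^2 - 2*v - 35)/(v^2 - 1)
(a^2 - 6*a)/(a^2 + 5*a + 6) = a*(a - 6)/(a^2 + 5*a + 6)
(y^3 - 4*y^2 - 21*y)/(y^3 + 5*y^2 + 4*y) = (y^2 - 4*y - 21)/(y^2 + 5*y + 4)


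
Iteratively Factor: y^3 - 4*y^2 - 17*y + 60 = (y + 4)*(y^2 - 8*y + 15) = (y - 5)*(y + 4)*(y - 3)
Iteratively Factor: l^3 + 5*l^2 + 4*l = (l + 4)*(l^2 + l) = (l + 1)*(l + 4)*(l)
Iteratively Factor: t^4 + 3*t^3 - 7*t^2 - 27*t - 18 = (t - 3)*(t^3 + 6*t^2 + 11*t + 6) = (t - 3)*(t + 3)*(t^2 + 3*t + 2) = (t - 3)*(t + 1)*(t + 3)*(t + 2)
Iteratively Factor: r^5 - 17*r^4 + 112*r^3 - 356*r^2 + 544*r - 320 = (r - 2)*(r^4 - 15*r^3 + 82*r^2 - 192*r + 160) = (r - 4)*(r - 2)*(r^3 - 11*r^2 + 38*r - 40) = (r - 5)*(r - 4)*(r - 2)*(r^2 - 6*r + 8) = (r - 5)*(r - 4)^2*(r - 2)*(r - 2)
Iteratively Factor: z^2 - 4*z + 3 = (z - 3)*(z - 1)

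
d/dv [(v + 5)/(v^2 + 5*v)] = -1/v^2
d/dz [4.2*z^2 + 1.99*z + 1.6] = 8.4*z + 1.99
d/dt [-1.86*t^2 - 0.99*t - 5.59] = -3.72*t - 0.99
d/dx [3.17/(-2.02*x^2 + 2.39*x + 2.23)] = (12.8068*x - 7.5763)/(-2.02*x^2 + 2.39*x + 2.23)^2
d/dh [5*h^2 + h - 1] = 10*h + 1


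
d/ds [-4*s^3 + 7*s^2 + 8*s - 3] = -12*s^2 + 14*s + 8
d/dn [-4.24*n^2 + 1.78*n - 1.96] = 1.78 - 8.48*n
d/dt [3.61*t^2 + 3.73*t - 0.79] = 7.22*t + 3.73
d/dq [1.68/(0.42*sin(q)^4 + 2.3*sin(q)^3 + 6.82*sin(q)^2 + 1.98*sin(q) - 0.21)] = (-25.032*sin(q) + 0.7056*sin(3*q) + 5.796*cos(2*q) - 9.1224)*cos(q)/(0.42*sin(q)^4 + 2.3*sin(q)^3 + 6.82*sin(q)^2 + 1.98*sin(q) - 0.21)^2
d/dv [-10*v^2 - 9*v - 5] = -20*v - 9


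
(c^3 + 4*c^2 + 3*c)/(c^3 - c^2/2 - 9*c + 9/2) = 2*c*(c + 1)/(2*c^2 - 7*c + 3)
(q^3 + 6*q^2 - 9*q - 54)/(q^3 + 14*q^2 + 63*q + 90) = (q - 3)/(q + 5)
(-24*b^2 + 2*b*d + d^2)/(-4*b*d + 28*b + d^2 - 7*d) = (6*b + d)/(d - 7)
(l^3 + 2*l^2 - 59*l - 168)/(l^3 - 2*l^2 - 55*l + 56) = (l + 3)/(l - 1)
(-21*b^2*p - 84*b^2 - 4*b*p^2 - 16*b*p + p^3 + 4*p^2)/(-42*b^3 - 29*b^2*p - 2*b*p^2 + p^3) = (p + 4)/(2*b + p)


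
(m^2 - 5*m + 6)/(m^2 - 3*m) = (m - 2)/m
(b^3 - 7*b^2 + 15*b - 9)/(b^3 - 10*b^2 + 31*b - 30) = (b^2 - 4*b + 3)/(b^2 - 7*b + 10)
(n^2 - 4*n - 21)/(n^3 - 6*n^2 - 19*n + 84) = (n + 3)/(n^2 + n - 12)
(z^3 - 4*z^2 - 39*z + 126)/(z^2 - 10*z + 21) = z + 6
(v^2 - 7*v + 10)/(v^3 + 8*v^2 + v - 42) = (v - 5)/(v^2 + 10*v + 21)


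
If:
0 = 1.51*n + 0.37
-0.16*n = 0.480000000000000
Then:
No Solution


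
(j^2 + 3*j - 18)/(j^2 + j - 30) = (j - 3)/(j - 5)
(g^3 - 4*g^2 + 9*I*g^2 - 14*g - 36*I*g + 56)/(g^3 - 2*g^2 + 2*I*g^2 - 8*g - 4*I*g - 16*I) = (g + 7*I)/(g + 2)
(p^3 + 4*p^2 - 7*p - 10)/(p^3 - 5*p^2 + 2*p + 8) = (p + 5)/(p - 4)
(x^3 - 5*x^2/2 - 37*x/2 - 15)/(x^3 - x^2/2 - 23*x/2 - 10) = (x - 6)/(x - 4)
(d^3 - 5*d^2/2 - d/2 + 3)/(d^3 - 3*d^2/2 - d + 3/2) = (d - 2)/(d - 1)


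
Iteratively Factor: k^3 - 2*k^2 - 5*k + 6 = (k - 1)*(k^2 - k - 6) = (k - 3)*(k - 1)*(k + 2)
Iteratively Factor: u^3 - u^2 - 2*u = (u)*(u^2 - u - 2) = u*(u + 1)*(u - 2)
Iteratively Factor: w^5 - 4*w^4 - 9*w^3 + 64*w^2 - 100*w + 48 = (w - 2)*(w^4 - 2*w^3 - 13*w^2 + 38*w - 24) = (w - 2)*(w - 1)*(w^3 - w^2 - 14*w + 24) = (w - 2)^2*(w - 1)*(w^2 + w - 12) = (w - 2)^2*(w - 1)*(w + 4)*(w - 3)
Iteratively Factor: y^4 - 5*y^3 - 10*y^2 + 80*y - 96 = (y - 2)*(y^3 - 3*y^2 - 16*y + 48) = (y - 3)*(y - 2)*(y^2 - 16) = (y - 3)*(y - 2)*(y + 4)*(y - 4)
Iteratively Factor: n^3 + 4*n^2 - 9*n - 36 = (n + 4)*(n^2 - 9) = (n + 3)*(n + 4)*(n - 3)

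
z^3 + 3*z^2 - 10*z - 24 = (z - 3)*(z + 2)*(z + 4)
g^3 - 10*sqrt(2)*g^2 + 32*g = g*(g - 8*sqrt(2))*(g - 2*sqrt(2))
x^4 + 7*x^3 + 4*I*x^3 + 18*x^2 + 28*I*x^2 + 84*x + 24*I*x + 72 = (x + 1)*(x + 6)*(x - 2*I)*(x + 6*I)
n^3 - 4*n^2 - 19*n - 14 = (n - 7)*(n + 1)*(n + 2)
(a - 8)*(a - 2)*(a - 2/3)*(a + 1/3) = a^4 - 31*a^3/3 + 172*a^2/9 - 28*a/9 - 32/9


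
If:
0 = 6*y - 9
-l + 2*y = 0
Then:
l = 3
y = 3/2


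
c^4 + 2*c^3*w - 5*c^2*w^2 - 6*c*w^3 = c*(c - 2*w)*(c + w)*(c + 3*w)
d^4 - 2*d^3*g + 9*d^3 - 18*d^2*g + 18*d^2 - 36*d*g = d*(d + 3)*(d + 6)*(d - 2*g)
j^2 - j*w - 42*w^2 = (j - 7*w)*(j + 6*w)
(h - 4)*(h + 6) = h^2 + 2*h - 24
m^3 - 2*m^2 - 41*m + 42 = (m - 7)*(m - 1)*(m + 6)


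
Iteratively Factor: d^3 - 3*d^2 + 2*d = (d - 2)*(d^2 - d) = (d - 2)*(d - 1)*(d)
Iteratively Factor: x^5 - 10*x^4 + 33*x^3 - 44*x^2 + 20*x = (x - 2)*(x^4 - 8*x^3 + 17*x^2 - 10*x) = (x - 5)*(x - 2)*(x^3 - 3*x^2 + 2*x) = (x - 5)*(x - 2)^2*(x^2 - x) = (x - 5)*(x - 2)^2*(x - 1)*(x)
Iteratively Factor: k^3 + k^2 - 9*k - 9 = (k + 1)*(k^2 - 9) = (k + 1)*(k + 3)*(k - 3)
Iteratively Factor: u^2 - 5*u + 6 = (u - 2)*(u - 3)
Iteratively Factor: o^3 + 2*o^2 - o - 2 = (o + 2)*(o^2 - 1) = (o + 1)*(o + 2)*(o - 1)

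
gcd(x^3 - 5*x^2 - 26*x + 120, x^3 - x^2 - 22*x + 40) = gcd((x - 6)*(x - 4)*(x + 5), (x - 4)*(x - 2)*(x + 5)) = x^2 + x - 20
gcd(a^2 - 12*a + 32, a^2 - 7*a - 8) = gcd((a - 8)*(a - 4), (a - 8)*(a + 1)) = a - 8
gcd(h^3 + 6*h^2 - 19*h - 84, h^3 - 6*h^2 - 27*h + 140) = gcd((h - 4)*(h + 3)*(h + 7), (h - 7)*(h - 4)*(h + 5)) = h - 4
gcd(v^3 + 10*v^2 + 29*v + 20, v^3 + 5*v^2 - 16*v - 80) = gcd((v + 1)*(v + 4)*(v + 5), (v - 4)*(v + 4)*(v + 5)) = v^2 + 9*v + 20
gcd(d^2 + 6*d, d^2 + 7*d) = d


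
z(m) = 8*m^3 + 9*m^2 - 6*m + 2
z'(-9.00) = 1776.00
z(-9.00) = -5047.00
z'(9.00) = 2100.00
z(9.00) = 6509.00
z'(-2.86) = 138.83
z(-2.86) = -94.37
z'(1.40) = 66.24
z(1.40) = 33.19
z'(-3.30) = 195.96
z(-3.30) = -167.69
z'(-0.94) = -1.71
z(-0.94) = 8.95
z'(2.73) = 222.01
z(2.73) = 215.47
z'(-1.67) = 30.87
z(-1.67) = -0.14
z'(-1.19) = 6.57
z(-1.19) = 8.40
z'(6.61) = 1161.59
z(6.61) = 2666.01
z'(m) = 24*m^2 + 18*m - 6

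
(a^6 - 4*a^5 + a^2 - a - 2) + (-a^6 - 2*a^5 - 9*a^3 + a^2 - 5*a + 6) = -6*a^5 - 9*a^3 + 2*a^2 - 6*a + 4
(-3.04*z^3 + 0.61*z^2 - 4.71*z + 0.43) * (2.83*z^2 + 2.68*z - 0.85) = -8.6032*z^5 - 6.4209*z^4 - 9.1105*z^3 - 11.9244*z^2 + 5.1559*z - 0.3655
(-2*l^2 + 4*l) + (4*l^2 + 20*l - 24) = 2*l^2 + 24*l - 24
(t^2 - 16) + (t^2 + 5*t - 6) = 2*t^2 + 5*t - 22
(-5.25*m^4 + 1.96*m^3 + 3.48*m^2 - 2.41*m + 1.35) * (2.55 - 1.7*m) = 8.925*m^5 - 16.7195*m^4 - 0.918*m^3 + 12.971*m^2 - 8.4405*m + 3.4425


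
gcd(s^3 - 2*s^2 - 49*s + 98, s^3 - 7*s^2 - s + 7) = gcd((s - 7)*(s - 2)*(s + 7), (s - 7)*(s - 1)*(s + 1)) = s - 7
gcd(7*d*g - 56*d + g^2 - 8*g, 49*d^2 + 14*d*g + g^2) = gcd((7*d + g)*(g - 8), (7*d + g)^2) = 7*d + g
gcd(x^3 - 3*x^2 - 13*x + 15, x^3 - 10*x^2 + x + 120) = x^2 - 2*x - 15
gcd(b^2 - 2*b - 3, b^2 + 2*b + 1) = b + 1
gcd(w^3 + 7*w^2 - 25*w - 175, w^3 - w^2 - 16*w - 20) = w - 5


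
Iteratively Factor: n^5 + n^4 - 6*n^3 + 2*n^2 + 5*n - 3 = (n - 1)*(n^4 + 2*n^3 - 4*n^2 - 2*n + 3) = (n - 1)*(n + 3)*(n^3 - n^2 - n + 1) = (n - 1)^2*(n + 3)*(n^2 - 1) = (n - 1)^2*(n + 1)*(n + 3)*(n - 1)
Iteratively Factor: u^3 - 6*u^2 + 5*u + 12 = (u + 1)*(u^2 - 7*u + 12) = (u - 3)*(u + 1)*(u - 4)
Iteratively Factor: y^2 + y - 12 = (y - 3)*(y + 4)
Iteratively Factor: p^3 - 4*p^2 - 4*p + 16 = (p - 4)*(p^2 - 4) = (p - 4)*(p - 2)*(p + 2)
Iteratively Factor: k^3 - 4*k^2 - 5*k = (k)*(k^2 - 4*k - 5) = k*(k + 1)*(k - 5)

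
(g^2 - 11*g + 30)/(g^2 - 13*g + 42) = (g - 5)/(g - 7)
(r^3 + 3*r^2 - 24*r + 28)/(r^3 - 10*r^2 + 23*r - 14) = (r^2 + 5*r - 14)/(r^2 - 8*r + 7)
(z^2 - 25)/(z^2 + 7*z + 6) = (z^2 - 25)/(z^2 + 7*z + 6)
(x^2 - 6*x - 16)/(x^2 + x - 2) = (x - 8)/(x - 1)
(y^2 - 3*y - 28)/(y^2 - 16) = (y - 7)/(y - 4)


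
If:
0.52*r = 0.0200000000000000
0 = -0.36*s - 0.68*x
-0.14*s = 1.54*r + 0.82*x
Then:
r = 0.04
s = 0.20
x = -0.11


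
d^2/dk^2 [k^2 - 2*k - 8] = 2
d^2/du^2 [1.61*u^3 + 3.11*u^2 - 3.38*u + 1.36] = 9.66*u + 6.22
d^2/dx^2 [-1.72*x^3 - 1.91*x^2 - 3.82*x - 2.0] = -10.32*x - 3.82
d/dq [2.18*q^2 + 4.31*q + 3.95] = 4.36*q + 4.31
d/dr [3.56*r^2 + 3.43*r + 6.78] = 7.12*r + 3.43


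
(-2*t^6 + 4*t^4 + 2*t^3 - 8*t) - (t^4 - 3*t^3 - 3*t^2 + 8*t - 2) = -2*t^6 + 3*t^4 + 5*t^3 + 3*t^2 - 16*t + 2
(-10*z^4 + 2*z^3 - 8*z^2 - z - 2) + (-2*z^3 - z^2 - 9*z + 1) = -10*z^4 - 9*z^2 - 10*z - 1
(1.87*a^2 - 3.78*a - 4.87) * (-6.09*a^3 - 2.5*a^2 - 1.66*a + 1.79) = -11.3883*a^5 + 18.3452*a^4 + 36.0041*a^3 + 21.7971*a^2 + 1.318*a - 8.7173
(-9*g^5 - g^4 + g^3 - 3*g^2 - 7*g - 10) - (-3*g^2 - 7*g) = -9*g^5 - g^4 + g^3 - 10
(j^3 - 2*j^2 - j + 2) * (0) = 0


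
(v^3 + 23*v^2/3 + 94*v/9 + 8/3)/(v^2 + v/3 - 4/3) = (v^2 + 19*v/3 + 2)/(v - 1)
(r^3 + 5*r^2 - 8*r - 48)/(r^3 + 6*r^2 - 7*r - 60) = (r + 4)/(r + 5)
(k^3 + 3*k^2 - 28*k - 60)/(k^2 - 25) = (k^2 + 8*k + 12)/(k + 5)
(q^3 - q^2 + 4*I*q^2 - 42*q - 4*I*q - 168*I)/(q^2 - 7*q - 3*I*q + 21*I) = (q^2 + q*(6 + 4*I) + 24*I)/(q - 3*I)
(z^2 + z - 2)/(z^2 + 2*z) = (z - 1)/z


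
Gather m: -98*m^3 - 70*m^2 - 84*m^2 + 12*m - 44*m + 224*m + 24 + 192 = -98*m^3 - 154*m^2 + 192*m + 216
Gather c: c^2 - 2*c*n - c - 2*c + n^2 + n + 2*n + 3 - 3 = c^2 + c*(-2*n - 3) + n^2 + 3*n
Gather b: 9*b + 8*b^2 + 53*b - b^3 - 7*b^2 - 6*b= -b^3 + b^2 + 56*b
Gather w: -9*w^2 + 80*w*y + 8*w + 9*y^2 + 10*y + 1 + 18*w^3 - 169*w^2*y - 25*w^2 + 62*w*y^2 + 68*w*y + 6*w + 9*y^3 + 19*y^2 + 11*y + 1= 18*w^3 + w^2*(-169*y - 34) + w*(62*y^2 + 148*y + 14) + 9*y^3 + 28*y^2 + 21*y + 2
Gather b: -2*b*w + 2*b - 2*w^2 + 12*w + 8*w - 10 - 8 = b*(2 - 2*w) - 2*w^2 + 20*w - 18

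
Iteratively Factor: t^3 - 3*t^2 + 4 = (t + 1)*(t^2 - 4*t + 4) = (t - 2)*(t + 1)*(t - 2)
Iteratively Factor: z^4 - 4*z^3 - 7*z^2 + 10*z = (z)*(z^3 - 4*z^2 - 7*z + 10) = z*(z - 5)*(z^2 + z - 2) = z*(z - 5)*(z + 2)*(z - 1)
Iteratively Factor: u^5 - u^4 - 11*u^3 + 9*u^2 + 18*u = (u - 2)*(u^4 + u^3 - 9*u^2 - 9*u) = (u - 2)*(u + 3)*(u^3 - 2*u^2 - 3*u) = (u - 3)*(u - 2)*(u + 3)*(u^2 + u) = (u - 3)*(u - 2)*(u + 1)*(u + 3)*(u)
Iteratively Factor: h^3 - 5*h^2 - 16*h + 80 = (h - 5)*(h^2 - 16) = (h - 5)*(h + 4)*(h - 4)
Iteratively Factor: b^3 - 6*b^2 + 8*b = (b - 2)*(b^2 - 4*b) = (b - 4)*(b - 2)*(b)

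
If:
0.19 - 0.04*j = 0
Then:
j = 4.75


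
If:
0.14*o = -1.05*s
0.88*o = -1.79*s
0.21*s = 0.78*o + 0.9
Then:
No Solution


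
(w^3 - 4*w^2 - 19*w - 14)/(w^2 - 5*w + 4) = (w^3 - 4*w^2 - 19*w - 14)/(w^2 - 5*w + 4)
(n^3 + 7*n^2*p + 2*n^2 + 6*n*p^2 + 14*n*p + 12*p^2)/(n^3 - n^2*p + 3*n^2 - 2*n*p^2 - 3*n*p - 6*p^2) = (-n^2 - 6*n*p - 2*n - 12*p)/(-n^2 + 2*n*p - 3*n + 6*p)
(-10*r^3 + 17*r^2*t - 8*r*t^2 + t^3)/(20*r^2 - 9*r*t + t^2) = (-2*r^2 + 3*r*t - t^2)/(4*r - t)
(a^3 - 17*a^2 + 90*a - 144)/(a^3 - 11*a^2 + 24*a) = (a - 6)/a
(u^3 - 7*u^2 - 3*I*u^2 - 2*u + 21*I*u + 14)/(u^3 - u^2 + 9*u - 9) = (u^3 - u^2*(7 + 3*I) + u*(-2 + 21*I) + 14)/(u^3 - u^2 + 9*u - 9)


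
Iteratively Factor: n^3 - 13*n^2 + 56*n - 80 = (n - 4)*(n^2 - 9*n + 20) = (n - 4)^2*(n - 5)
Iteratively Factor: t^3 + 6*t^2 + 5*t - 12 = (t - 1)*(t^2 + 7*t + 12) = (t - 1)*(t + 3)*(t + 4)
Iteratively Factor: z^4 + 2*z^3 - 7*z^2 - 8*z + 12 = (z - 2)*(z^3 + 4*z^2 + z - 6) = (z - 2)*(z + 3)*(z^2 + z - 2) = (z - 2)*(z - 1)*(z + 3)*(z + 2)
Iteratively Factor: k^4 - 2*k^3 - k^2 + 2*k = (k - 2)*(k^3 - k) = (k - 2)*(k + 1)*(k^2 - k) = (k - 2)*(k - 1)*(k + 1)*(k)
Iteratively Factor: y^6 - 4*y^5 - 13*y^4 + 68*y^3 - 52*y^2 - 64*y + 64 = (y - 1)*(y^5 - 3*y^4 - 16*y^3 + 52*y^2 - 64) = (y - 1)*(y + 4)*(y^4 - 7*y^3 + 12*y^2 + 4*y - 16) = (y - 2)*(y - 1)*(y + 4)*(y^3 - 5*y^2 + 2*y + 8) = (y - 2)*(y - 1)*(y + 1)*(y + 4)*(y^2 - 6*y + 8) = (y - 4)*(y - 2)*(y - 1)*(y + 1)*(y + 4)*(y - 2)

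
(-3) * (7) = -21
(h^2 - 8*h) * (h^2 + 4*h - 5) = h^4 - 4*h^3 - 37*h^2 + 40*h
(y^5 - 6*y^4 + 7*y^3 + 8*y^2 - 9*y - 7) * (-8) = -8*y^5 + 48*y^4 - 56*y^3 - 64*y^2 + 72*y + 56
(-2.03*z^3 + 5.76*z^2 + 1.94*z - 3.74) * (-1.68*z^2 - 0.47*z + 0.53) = 3.4104*z^5 - 8.7227*z^4 - 7.0423*z^3 + 8.4242*z^2 + 2.786*z - 1.9822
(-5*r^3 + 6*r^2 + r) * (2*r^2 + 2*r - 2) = -10*r^5 + 2*r^4 + 24*r^3 - 10*r^2 - 2*r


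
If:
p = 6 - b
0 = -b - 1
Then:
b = -1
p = 7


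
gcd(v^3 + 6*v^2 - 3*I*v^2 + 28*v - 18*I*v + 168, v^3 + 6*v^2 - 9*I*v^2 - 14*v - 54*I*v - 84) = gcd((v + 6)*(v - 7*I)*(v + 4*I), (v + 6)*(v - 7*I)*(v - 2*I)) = v^2 + v*(6 - 7*I) - 42*I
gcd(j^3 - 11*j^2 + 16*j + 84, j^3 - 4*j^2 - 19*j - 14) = j^2 - 5*j - 14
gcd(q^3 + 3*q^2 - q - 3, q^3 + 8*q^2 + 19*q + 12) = q^2 + 4*q + 3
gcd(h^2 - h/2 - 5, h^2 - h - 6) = h + 2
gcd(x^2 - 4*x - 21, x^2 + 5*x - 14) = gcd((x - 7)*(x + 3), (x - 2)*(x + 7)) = 1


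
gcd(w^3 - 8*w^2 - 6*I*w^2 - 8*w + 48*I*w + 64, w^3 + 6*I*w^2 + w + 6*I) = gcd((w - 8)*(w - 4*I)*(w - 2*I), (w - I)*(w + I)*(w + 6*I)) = 1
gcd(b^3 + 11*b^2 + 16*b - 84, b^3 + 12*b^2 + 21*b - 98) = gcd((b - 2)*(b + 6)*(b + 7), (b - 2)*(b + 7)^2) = b^2 + 5*b - 14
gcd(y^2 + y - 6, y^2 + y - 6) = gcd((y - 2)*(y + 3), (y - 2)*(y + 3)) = y^2 + y - 6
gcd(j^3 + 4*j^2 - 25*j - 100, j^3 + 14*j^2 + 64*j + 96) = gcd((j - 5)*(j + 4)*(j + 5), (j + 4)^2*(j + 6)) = j + 4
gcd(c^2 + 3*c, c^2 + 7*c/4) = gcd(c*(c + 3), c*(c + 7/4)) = c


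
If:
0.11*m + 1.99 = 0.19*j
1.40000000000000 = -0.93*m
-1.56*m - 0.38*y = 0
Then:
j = 9.60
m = -1.51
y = 6.18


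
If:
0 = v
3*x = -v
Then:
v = 0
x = 0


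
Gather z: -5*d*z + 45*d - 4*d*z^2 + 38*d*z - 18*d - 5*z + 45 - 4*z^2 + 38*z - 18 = 27*d + z^2*(-4*d - 4) + z*(33*d + 33) + 27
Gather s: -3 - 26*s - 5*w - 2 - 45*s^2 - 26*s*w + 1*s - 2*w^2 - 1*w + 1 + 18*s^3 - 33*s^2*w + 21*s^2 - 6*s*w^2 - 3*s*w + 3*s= 18*s^3 + s^2*(-33*w - 24) + s*(-6*w^2 - 29*w - 22) - 2*w^2 - 6*w - 4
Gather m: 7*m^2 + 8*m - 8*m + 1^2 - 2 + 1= 7*m^2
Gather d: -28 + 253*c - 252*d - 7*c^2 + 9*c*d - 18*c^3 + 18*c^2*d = -18*c^3 - 7*c^2 + 253*c + d*(18*c^2 + 9*c - 252) - 28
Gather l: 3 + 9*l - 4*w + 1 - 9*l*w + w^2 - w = l*(9 - 9*w) + w^2 - 5*w + 4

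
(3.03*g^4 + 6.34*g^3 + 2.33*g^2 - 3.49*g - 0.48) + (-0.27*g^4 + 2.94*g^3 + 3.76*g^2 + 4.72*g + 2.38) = 2.76*g^4 + 9.28*g^3 + 6.09*g^2 + 1.23*g + 1.9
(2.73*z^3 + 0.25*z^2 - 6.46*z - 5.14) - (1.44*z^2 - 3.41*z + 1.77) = 2.73*z^3 - 1.19*z^2 - 3.05*z - 6.91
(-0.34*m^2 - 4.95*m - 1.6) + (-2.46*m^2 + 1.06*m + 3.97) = -2.8*m^2 - 3.89*m + 2.37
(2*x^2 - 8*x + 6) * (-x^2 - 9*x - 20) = -2*x^4 - 10*x^3 + 26*x^2 + 106*x - 120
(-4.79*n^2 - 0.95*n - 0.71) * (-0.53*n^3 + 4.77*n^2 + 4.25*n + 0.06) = 2.5387*n^5 - 22.3448*n^4 - 24.5127*n^3 - 7.7116*n^2 - 3.0745*n - 0.0426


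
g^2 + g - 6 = (g - 2)*(g + 3)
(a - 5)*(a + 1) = a^2 - 4*a - 5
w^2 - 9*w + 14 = (w - 7)*(w - 2)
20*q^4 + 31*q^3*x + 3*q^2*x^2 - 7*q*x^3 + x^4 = (-5*q + x)*(-4*q + x)*(q + x)^2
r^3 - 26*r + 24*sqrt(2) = (r - 3*sqrt(2))*(r - sqrt(2))*(r + 4*sqrt(2))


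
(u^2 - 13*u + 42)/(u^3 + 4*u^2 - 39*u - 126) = (u - 7)/(u^2 + 10*u + 21)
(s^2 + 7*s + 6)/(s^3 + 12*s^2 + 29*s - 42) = (s + 1)/(s^2 + 6*s - 7)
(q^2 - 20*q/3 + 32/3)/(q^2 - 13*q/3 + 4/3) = (3*q - 8)/(3*q - 1)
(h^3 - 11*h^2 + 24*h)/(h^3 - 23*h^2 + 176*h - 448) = h*(h - 3)/(h^2 - 15*h + 56)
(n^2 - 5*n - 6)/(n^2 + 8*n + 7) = (n - 6)/(n + 7)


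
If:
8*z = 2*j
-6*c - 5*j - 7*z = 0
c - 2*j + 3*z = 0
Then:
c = 0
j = 0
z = 0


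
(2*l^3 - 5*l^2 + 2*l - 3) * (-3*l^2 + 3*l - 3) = -6*l^5 + 21*l^4 - 27*l^3 + 30*l^2 - 15*l + 9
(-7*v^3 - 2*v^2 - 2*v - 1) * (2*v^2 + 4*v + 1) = -14*v^5 - 32*v^4 - 19*v^3 - 12*v^2 - 6*v - 1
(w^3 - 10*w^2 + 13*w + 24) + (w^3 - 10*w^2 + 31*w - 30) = 2*w^3 - 20*w^2 + 44*w - 6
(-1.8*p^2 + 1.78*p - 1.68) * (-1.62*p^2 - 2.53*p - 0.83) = 2.916*p^4 + 1.6704*p^3 - 0.2878*p^2 + 2.773*p + 1.3944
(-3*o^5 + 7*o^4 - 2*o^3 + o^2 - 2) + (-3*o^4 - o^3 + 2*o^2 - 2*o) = -3*o^5 + 4*o^4 - 3*o^3 + 3*o^2 - 2*o - 2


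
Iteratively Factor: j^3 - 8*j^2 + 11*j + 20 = (j - 4)*(j^2 - 4*j - 5) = (j - 5)*(j - 4)*(j + 1)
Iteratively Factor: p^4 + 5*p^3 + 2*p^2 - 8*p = (p - 1)*(p^3 + 6*p^2 + 8*p) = (p - 1)*(p + 2)*(p^2 + 4*p) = (p - 1)*(p + 2)*(p + 4)*(p)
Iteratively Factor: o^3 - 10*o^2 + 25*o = (o)*(o^2 - 10*o + 25) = o*(o - 5)*(o - 5)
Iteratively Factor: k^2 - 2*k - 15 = (k + 3)*(k - 5)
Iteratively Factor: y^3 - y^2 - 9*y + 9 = (y - 3)*(y^2 + 2*y - 3) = (y - 3)*(y - 1)*(y + 3)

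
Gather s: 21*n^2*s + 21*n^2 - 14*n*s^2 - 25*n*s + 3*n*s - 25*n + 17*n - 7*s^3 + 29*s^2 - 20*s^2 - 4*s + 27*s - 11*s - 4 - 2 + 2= 21*n^2 - 8*n - 7*s^3 + s^2*(9 - 14*n) + s*(21*n^2 - 22*n + 12) - 4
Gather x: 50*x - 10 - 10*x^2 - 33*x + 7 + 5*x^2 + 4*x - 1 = -5*x^2 + 21*x - 4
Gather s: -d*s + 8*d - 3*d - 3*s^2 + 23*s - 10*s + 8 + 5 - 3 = 5*d - 3*s^2 + s*(13 - d) + 10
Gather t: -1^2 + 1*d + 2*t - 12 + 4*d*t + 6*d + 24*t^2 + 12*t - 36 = 7*d + 24*t^2 + t*(4*d + 14) - 49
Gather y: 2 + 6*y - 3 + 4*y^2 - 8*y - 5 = 4*y^2 - 2*y - 6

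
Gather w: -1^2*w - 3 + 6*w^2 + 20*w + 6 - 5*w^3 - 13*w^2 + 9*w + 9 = -5*w^3 - 7*w^2 + 28*w + 12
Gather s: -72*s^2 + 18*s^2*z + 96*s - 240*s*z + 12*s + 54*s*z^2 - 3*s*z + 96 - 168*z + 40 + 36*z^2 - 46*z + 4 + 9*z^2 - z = s^2*(18*z - 72) + s*(54*z^2 - 243*z + 108) + 45*z^2 - 215*z + 140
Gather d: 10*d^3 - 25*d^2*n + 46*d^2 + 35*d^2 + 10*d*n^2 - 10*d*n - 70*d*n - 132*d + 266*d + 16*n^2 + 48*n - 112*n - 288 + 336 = 10*d^3 + d^2*(81 - 25*n) + d*(10*n^2 - 80*n + 134) + 16*n^2 - 64*n + 48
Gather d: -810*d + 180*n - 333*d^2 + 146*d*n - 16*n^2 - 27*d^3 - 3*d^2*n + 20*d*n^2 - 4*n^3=-27*d^3 + d^2*(-3*n - 333) + d*(20*n^2 + 146*n - 810) - 4*n^3 - 16*n^2 + 180*n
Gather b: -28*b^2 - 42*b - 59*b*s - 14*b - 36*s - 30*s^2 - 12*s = -28*b^2 + b*(-59*s - 56) - 30*s^2 - 48*s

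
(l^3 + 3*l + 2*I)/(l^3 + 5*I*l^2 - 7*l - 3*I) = (l - 2*I)/(l + 3*I)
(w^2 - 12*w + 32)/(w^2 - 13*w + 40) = (w - 4)/(w - 5)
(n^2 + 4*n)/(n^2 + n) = (n + 4)/(n + 1)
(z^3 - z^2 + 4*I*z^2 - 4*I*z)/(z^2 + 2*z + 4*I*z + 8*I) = z*(z - 1)/(z + 2)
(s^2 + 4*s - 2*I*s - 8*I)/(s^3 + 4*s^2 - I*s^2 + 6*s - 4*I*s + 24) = (s - 2*I)/(s^2 - I*s + 6)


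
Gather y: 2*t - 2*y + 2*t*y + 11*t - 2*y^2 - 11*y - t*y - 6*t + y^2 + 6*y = 7*t - y^2 + y*(t - 7)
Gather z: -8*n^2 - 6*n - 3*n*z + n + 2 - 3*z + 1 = -8*n^2 - 5*n + z*(-3*n - 3) + 3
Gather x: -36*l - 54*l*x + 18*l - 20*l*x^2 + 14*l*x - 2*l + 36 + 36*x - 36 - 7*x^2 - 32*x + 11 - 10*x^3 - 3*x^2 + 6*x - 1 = -20*l - 10*x^3 + x^2*(-20*l - 10) + x*(10 - 40*l) + 10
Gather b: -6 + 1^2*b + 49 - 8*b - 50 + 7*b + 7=0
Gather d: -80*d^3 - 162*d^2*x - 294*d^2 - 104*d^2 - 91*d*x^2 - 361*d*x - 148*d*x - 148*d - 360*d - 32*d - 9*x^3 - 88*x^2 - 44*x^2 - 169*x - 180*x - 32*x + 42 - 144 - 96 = -80*d^3 + d^2*(-162*x - 398) + d*(-91*x^2 - 509*x - 540) - 9*x^3 - 132*x^2 - 381*x - 198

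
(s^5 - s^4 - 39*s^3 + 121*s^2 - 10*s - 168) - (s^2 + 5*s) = s^5 - s^4 - 39*s^3 + 120*s^2 - 15*s - 168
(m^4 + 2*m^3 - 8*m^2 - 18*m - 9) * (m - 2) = m^5 - 12*m^3 - 2*m^2 + 27*m + 18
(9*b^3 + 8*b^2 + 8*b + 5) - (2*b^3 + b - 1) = 7*b^3 + 8*b^2 + 7*b + 6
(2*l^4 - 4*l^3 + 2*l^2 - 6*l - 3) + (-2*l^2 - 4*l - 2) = 2*l^4 - 4*l^3 - 10*l - 5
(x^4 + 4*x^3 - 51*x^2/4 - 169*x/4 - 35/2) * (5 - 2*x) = -2*x^5 - 3*x^4 + 91*x^3/2 + 83*x^2/4 - 705*x/4 - 175/2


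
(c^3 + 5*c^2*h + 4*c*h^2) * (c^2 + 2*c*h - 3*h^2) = c^5 + 7*c^4*h + 11*c^3*h^2 - 7*c^2*h^3 - 12*c*h^4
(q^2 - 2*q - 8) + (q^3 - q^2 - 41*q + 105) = q^3 - 43*q + 97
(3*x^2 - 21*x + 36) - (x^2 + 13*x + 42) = 2*x^2 - 34*x - 6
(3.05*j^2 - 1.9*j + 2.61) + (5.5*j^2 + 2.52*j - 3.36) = 8.55*j^2 + 0.62*j - 0.75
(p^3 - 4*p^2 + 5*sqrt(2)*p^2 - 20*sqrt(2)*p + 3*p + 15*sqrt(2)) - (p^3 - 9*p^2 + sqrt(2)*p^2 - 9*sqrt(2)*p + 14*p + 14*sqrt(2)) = 5*p^2 + 4*sqrt(2)*p^2 - 11*sqrt(2)*p - 11*p + sqrt(2)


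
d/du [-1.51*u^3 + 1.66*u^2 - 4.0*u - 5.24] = -4.53*u^2 + 3.32*u - 4.0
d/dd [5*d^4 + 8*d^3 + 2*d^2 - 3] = 4*d*(5*d^2 + 6*d + 1)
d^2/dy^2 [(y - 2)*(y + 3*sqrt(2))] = 2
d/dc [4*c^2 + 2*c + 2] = 8*c + 2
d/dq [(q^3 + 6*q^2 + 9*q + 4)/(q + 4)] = 2*q + 2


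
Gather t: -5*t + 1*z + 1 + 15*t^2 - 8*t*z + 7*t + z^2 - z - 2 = 15*t^2 + t*(2 - 8*z) + z^2 - 1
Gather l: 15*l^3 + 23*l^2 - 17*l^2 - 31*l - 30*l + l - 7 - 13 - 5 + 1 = 15*l^3 + 6*l^2 - 60*l - 24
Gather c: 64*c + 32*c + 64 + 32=96*c + 96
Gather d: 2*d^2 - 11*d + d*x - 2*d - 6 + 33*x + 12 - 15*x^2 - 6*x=2*d^2 + d*(x - 13) - 15*x^2 + 27*x + 6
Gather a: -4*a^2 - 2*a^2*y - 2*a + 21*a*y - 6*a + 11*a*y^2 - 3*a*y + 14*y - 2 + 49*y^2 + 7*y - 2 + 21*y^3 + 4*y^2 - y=a^2*(-2*y - 4) + a*(11*y^2 + 18*y - 8) + 21*y^3 + 53*y^2 + 20*y - 4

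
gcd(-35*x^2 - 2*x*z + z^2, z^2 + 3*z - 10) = 1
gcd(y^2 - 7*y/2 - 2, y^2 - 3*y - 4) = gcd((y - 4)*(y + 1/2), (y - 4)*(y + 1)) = y - 4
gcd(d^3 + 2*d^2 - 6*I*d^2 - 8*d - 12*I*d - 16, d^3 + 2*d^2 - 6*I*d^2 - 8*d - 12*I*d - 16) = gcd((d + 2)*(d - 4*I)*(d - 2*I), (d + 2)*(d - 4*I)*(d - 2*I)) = d^3 + d^2*(2 - 6*I) + d*(-8 - 12*I) - 16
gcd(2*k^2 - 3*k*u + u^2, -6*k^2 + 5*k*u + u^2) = -k + u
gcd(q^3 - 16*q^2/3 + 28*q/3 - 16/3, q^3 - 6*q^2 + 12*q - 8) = q^2 - 4*q + 4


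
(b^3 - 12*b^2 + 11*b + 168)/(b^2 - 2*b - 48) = (b^2 - 4*b - 21)/(b + 6)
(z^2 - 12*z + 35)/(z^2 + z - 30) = (z - 7)/(z + 6)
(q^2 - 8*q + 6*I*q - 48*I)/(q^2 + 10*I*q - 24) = (q - 8)/(q + 4*I)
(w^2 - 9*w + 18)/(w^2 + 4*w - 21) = (w - 6)/(w + 7)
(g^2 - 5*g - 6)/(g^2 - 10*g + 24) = (g + 1)/(g - 4)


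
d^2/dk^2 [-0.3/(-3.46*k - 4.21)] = 7.18296/(3.46*k + 4.21)^3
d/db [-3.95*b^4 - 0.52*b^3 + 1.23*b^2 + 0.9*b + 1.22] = -15.8*b^3 - 1.56*b^2 + 2.46*b + 0.9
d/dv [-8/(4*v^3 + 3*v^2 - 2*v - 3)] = 16*(6*v^2 + 3*v - 1)/(4*v^3 + 3*v^2 - 2*v - 3)^2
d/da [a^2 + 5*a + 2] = 2*a + 5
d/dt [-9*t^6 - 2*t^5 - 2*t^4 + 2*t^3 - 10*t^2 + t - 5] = -54*t^5 - 10*t^4 - 8*t^3 + 6*t^2 - 20*t + 1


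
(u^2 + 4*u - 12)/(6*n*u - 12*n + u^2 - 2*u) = (u + 6)/(6*n + u)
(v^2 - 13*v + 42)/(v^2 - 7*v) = (v - 6)/v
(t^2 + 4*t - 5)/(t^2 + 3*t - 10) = (t - 1)/(t - 2)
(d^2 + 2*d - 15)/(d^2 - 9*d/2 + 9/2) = 2*(d + 5)/(2*d - 3)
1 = 1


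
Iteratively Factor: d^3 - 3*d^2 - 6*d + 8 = (d - 4)*(d^2 + d - 2) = (d - 4)*(d - 1)*(d + 2)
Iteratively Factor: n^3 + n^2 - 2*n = (n - 1)*(n^2 + 2*n) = n*(n - 1)*(n + 2)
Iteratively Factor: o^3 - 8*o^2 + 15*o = (o - 3)*(o^2 - 5*o) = o*(o - 3)*(o - 5)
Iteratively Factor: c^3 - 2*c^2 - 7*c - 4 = (c - 4)*(c^2 + 2*c + 1) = (c - 4)*(c + 1)*(c + 1)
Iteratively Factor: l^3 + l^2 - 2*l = (l + 2)*(l^2 - l) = l*(l + 2)*(l - 1)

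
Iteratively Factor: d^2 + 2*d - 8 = (d + 4)*(d - 2)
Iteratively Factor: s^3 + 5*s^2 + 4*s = (s + 4)*(s^2 + s) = s*(s + 4)*(s + 1)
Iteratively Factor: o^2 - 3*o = (o - 3)*(o)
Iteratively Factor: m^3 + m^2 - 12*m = (m)*(m^2 + m - 12) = m*(m - 3)*(m + 4)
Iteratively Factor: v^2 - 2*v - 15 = (v + 3)*(v - 5)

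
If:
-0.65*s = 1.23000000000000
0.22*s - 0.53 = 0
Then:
No Solution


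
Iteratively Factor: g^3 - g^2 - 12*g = (g)*(g^2 - g - 12) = g*(g + 3)*(g - 4)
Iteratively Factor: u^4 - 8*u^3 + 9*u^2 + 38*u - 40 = (u - 1)*(u^3 - 7*u^2 + 2*u + 40) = (u - 1)*(u + 2)*(u^2 - 9*u + 20) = (u - 4)*(u - 1)*(u + 2)*(u - 5)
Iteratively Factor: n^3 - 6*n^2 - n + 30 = (n + 2)*(n^2 - 8*n + 15) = (n - 3)*(n + 2)*(n - 5)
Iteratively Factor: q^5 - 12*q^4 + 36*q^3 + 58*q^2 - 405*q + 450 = (q + 3)*(q^4 - 15*q^3 + 81*q^2 - 185*q + 150) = (q - 3)*(q + 3)*(q^3 - 12*q^2 + 45*q - 50) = (q - 5)*(q - 3)*(q + 3)*(q^2 - 7*q + 10) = (q - 5)*(q - 3)*(q - 2)*(q + 3)*(q - 5)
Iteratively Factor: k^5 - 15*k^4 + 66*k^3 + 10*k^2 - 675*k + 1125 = (k - 5)*(k^4 - 10*k^3 + 16*k^2 + 90*k - 225) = (k - 5)*(k - 3)*(k^3 - 7*k^2 - 5*k + 75) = (k - 5)^2*(k - 3)*(k^2 - 2*k - 15) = (k - 5)^3*(k - 3)*(k + 3)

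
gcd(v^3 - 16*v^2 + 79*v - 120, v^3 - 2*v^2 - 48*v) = v - 8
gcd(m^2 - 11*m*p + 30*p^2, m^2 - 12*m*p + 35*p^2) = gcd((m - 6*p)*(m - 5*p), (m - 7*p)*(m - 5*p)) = -m + 5*p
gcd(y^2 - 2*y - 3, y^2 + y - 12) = y - 3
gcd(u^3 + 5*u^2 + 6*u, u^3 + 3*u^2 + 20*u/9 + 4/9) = u + 2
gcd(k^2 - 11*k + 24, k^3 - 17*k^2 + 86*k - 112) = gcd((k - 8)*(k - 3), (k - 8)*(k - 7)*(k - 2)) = k - 8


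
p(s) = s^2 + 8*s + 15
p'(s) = 2*s + 8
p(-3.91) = -0.99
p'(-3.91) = 0.18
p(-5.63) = 1.66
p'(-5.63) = -3.26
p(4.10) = 64.61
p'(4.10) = 16.20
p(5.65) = 92.12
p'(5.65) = 19.30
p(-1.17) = 7.01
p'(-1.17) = 5.66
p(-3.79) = -0.96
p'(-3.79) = 0.42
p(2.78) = 44.97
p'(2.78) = 13.56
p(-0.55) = 10.90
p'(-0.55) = 6.90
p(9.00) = 168.00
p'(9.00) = 26.00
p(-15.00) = 120.00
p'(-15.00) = -22.00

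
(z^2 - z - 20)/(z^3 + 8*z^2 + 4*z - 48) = (z - 5)/(z^2 + 4*z - 12)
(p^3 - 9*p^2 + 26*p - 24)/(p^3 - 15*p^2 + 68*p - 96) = (p - 2)/(p - 8)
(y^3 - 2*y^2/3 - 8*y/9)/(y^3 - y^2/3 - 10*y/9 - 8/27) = 3*y/(3*y + 1)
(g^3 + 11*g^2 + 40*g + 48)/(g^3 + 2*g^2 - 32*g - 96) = (g + 3)/(g - 6)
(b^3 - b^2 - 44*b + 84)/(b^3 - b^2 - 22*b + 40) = (b^2 + b - 42)/(b^2 + b - 20)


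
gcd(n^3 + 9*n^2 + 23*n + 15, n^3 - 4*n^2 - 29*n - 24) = n^2 + 4*n + 3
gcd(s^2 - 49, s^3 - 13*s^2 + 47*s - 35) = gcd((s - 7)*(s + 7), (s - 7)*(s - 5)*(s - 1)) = s - 7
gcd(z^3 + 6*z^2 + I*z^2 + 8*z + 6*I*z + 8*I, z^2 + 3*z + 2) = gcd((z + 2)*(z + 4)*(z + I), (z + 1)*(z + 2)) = z + 2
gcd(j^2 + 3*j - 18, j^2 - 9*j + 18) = j - 3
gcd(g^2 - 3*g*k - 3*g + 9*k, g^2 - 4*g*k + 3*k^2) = g - 3*k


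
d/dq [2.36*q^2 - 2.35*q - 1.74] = 4.72*q - 2.35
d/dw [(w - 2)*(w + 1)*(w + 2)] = 3*w^2 + 2*w - 4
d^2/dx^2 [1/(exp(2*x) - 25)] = 4*(exp(2*x) + 25)*exp(2*x)/(exp(2*x) - 25)^3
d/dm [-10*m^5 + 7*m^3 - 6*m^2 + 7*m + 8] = -50*m^4 + 21*m^2 - 12*m + 7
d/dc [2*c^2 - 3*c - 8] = 4*c - 3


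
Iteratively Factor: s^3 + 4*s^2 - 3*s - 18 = (s + 3)*(s^2 + s - 6) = (s + 3)^2*(s - 2)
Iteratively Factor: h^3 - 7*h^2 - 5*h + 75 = (h - 5)*(h^2 - 2*h - 15) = (h - 5)^2*(h + 3)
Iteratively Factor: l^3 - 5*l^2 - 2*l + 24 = (l - 4)*(l^2 - l - 6) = (l - 4)*(l + 2)*(l - 3)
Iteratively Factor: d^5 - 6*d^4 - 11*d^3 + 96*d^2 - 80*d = (d - 5)*(d^4 - d^3 - 16*d^2 + 16*d) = (d - 5)*(d + 4)*(d^3 - 5*d^2 + 4*d) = (d - 5)*(d - 4)*(d + 4)*(d^2 - d) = d*(d - 5)*(d - 4)*(d + 4)*(d - 1)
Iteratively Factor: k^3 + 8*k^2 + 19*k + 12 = (k + 3)*(k^2 + 5*k + 4) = (k + 3)*(k + 4)*(k + 1)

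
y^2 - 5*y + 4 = (y - 4)*(y - 1)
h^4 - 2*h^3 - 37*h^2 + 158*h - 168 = (h - 4)*(h - 3)*(h - 2)*(h + 7)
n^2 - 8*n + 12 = (n - 6)*(n - 2)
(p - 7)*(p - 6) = p^2 - 13*p + 42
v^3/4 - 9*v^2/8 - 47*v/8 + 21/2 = (v/4 + 1)*(v - 7)*(v - 3/2)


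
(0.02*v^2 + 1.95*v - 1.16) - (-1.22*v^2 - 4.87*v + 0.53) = 1.24*v^2 + 6.82*v - 1.69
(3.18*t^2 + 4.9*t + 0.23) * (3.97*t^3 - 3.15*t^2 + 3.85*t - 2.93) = 12.6246*t^5 + 9.436*t^4 - 2.2789*t^3 + 8.8231*t^2 - 13.4715*t - 0.6739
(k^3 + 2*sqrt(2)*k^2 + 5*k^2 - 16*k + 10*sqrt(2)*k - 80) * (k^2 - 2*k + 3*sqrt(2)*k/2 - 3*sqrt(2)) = k^5 + 3*k^4 + 7*sqrt(2)*k^4/2 - 20*k^3 + 21*sqrt(2)*k^3/2 - 59*sqrt(2)*k^2 - 30*k^2 - 72*sqrt(2)*k + 100*k + 240*sqrt(2)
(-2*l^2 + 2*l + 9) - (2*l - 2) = 11 - 2*l^2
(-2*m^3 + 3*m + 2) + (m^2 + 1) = -2*m^3 + m^2 + 3*m + 3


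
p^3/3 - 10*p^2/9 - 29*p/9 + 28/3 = (p/3 + 1)*(p - 4)*(p - 7/3)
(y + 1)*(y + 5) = y^2 + 6*y + 5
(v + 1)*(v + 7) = v^2 + 8*v + 7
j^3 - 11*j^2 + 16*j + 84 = (j - 7)*(j - 6)*(j + 2)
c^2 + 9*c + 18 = (c + 3)*(c + 6)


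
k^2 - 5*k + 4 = (k - 4)*(k - 1)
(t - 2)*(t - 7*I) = t^2 - 2*t - 7*I*t + 14*I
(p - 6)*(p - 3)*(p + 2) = p^3 - 7*p^2 + 36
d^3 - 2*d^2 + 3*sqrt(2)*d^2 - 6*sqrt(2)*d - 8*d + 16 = (d - 2)*(d - sqrt(2))*(d + 4*sqrt(2))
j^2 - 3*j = j*(j - 3)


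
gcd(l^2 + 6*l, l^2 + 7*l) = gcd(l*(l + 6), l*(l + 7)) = l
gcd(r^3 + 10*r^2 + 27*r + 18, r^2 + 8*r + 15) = r + 3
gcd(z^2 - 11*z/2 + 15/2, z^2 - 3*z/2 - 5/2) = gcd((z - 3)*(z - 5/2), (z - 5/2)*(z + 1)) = z - 5/2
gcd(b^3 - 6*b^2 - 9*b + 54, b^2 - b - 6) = b - 3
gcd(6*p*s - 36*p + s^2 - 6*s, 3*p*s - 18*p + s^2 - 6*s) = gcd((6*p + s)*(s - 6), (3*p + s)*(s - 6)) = s - 6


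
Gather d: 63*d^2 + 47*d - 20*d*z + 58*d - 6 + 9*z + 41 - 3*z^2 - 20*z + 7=63*d^2 + d*(105 - 20*z) - 3*z^2 - 11*z + 42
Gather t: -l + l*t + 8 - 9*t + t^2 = -l + t^2 + t*(l - 9) + 8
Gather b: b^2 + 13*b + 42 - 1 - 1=b^2 + 13*b + 40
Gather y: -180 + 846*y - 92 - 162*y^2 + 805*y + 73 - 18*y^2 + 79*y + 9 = -180*y^2 + 1730*y - 190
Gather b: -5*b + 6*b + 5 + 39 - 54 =b - 10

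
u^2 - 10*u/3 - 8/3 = (u - 4)*(u + 2/3)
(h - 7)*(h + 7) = h^2 - 49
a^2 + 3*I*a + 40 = (a - 5*I)*(a + 8*I)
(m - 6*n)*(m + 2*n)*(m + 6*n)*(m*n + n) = m^4*n + 2*m^3*n^2 + m^3*n - 36*m^2*n^3 + 2*m^2*n^2 - 72*m*n^4 - 36*m*n^3 - 72*n^4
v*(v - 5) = v^2 - 5*v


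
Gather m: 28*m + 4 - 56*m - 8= -28*m - 4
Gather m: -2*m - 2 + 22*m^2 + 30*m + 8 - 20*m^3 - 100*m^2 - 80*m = -20*m^3 - 78*m^2 - 52*m + 6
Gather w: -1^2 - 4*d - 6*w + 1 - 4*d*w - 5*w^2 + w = -4*d - 5*w^2 + w*(-4*d - 5)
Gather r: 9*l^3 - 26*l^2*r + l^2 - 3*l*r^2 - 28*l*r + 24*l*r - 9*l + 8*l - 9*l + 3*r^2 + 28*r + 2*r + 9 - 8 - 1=9*l^3 + l^2 - 10*l + r^2*(3 - 3*l) + r*(-26*l^2 - 4*l + 30)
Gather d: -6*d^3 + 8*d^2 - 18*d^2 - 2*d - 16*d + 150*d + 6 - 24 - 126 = -6*d^3 - 10*d^2 + 132*d - 144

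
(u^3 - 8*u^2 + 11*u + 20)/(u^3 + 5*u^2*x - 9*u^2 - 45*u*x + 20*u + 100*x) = (u + 1)/(u + 5*x)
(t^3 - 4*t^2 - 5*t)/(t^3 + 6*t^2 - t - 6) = t*(t - 5)/(t^2 + 5*t - 6)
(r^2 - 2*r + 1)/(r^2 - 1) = (r - 1)/(r + 1)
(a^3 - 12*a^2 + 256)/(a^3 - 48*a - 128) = (a - 8)/(a + 4)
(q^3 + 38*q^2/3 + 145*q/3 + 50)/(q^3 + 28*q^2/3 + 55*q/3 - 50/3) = (3*q^2 + 23*q + 30)/(3*q^2 + 13*q - 10)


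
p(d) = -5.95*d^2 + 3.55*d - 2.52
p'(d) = 3.55 - 11.9*d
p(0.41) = -2.06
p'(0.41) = -1.33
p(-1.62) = -23.89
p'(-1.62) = 22.83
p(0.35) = -2.01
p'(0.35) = -0.62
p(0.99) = -4.84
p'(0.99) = -8.23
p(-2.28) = -41.54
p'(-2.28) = 30.68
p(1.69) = -13.51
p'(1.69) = -16.56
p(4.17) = -91.18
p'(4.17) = -46.07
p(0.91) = -4.22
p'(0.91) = -7.28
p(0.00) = -2.52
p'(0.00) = 3.55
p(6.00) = -195.42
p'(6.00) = -67.85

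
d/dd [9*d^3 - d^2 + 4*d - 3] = 27*d^2 - 2*d + 4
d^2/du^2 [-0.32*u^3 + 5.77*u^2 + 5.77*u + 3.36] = 11.54 - 1.92*u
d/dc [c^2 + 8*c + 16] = 2*c + 8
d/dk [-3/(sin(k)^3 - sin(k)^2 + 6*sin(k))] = 3*(3*cos(k) - 2/tan(k) + 6*cos(k)/sin(k)^2)/(sin(k)^2 - sin(k) + 6)^2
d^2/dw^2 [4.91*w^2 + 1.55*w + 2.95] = 9.82000000000000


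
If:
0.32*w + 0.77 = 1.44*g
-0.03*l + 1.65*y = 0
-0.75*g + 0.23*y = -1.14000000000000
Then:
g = 0.306666666666667*y + 1.52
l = 55.0*y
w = 1.38*y + 4.43375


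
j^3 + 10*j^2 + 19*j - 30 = (j - 1)*(j + 5)*(j + 6)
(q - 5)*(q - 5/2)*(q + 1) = q^3 - 13*q^2/2 + 5*q + 25/2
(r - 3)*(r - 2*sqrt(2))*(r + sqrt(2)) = r^3 - 3*r^2 - sqrt(2)*r^2 - 4*r + 3*sqrt(2)*r + 12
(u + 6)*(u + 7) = u^2 + 13*u + 42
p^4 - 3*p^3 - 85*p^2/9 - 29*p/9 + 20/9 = (p - 5)*(p - 1/3)*(p + 1)*(p + 4/3)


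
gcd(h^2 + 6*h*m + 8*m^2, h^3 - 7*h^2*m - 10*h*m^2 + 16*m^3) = h + 2*m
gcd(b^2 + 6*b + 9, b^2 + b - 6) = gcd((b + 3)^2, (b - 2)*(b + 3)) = b + 3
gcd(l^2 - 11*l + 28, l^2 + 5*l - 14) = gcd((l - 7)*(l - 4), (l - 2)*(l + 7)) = 1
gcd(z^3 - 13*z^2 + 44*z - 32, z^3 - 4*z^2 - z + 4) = z^2 - 5*z + 4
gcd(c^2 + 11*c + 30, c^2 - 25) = c + 5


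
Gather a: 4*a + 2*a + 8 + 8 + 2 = 6*a + 18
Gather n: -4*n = -4*n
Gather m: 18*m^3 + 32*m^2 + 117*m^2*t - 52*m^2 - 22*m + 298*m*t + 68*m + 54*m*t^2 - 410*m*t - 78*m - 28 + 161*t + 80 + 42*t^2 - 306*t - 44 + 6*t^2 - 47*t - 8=18*m^3 + m^2*(117*t - 20) + m*(54*t^2 - 112*t - 32) + 48*t^2 - 192*t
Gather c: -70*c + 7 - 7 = -70*c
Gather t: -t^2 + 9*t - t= -t^2 + 8*t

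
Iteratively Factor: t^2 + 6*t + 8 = (t + 4)*(t + 2)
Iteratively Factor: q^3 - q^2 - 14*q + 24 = (q - 2)*(q^2 + q - 12) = (q - 3)*(q - 2)*(q + 4)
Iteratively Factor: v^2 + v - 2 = (v + 2)*(v - 1)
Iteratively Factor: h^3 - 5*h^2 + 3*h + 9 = (h - 3)*(h^2 - 2*h - 3) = (h - 3)*(h + 1)*(h - 3)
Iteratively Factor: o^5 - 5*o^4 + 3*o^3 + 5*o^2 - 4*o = (o)*(o^4 - 5*o^3 + 3*o^2 + 5*o - 4) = o*(o - 1)*(o^3 - 4*o^2 - o + 4) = o*(o - 1)*(o + 1)*(o^2 - 5*o + 4) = o*(o - 1)^2*(o + 1)*(o - 4)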